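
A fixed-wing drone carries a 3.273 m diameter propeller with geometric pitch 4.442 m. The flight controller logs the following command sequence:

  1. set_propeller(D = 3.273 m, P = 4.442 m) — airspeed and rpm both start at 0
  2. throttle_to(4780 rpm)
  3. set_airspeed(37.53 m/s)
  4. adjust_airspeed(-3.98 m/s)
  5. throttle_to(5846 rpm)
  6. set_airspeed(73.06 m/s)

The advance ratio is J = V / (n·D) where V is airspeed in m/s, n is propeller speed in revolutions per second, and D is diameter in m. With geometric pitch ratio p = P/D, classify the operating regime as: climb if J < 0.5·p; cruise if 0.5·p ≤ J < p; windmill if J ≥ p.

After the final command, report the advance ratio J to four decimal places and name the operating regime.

set_propeller: D = 3.273 m, P = 4.442 m (p = P/D = 1.357165); state ← (V=0, rpm=0)
throttle_to(4780): rpm ← 4780
set_airspeed(37.53): V ← 37.53 m/s
adjust_airspeed(-3.98): V ← 37.53 -3.98 = 33.55 m/s
throttle_to(5846): rpm ← 5846
set_airspeed(73.06): V ← 73.06 m/s
final state: V = 73.06 m/s, rpm = 5846 → n = rpm/60 = 97.433333 rev/s
J = V / (n·D) = 73.06 / (97.433333 × 3.273) = 0.229101
regime bands: climb J<0.6786 | cruise [0.6786, 1.3572) | windmill J≥1.3572
J = 0.2291 → climb

J = 0.2291, regime = climb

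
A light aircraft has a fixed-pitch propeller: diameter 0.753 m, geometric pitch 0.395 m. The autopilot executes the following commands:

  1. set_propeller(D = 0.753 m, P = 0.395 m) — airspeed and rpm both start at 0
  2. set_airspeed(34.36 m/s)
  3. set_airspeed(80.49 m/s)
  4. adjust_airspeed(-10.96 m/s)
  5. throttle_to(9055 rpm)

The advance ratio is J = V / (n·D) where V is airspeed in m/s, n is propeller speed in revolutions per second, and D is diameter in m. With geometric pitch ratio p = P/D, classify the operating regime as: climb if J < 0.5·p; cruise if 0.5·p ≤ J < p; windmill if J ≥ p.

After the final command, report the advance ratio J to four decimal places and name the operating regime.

J = 0.6118, regime = windmill

set_propeller: D = 0.753 m, P = 0.395 m (p = P/D = 0.524568); state ← (V=0, rpm=0)
set_airspeed(34.36): V ← 34.36 m/s
set_airspeed(80.49): V ← 80.49 m/s
adjust_airspeed(-10.96): V ← 80.49 -10.96 = 69.53 m/s
throttle_to(9055): rpm ← 9055
final state: V = 69.53 m/s, rpm = 9055 → n = rpm/60 = 150.916667 rev/s
J = V / (n·D) = 69.53 / (150.916667 × 0.753) = 0.611843
regime bands: climb J<0.2623 | cruise [0.2623, 0.5246) | windmill J≥0.5246
J = 0.6118 → windmill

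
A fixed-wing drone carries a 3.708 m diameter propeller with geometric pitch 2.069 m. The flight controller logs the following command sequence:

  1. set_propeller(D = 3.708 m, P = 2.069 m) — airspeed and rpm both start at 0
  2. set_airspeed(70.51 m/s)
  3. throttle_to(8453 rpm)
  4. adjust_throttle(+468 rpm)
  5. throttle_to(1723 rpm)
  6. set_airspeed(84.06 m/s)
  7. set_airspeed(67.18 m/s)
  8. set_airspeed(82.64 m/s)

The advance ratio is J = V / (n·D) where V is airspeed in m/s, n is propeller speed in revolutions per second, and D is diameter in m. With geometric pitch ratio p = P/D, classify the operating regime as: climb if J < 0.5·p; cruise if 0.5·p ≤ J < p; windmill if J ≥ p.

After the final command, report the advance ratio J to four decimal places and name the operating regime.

J = 0.7761, regime = windmill

set_propeller: D = 3.708 m, P = 2.069 m (p = P/D = 0.557983); state ← (V=0, rpm=0)
set_airspeed(70.51): V ← 70.51 m/s
throttle_to(8453): rpm ← 8453
adjust_throttle(+468): rpm ← 8453 +468 = 8921
throttle_to(1723): rpm ← 1723
set_airspeed(84.06): V ← 84.06 m/s
set_airspeed(67.18): V ← 67.18 m/s
set_airspeed(82.64): V ← 82.64 m/s
final state: V = 82.64 m/s, rpm = 1723 → n = rpm/60 = 28.716667 rev/s
J = V / (n·D) = 82.64 / (28.716667 × 3.708) = 0.776098
regime bands: climb J<0.2790 | cruise [0.2790, 0.5580) | windmill J≥0.5580
J = 0.7761 → windmill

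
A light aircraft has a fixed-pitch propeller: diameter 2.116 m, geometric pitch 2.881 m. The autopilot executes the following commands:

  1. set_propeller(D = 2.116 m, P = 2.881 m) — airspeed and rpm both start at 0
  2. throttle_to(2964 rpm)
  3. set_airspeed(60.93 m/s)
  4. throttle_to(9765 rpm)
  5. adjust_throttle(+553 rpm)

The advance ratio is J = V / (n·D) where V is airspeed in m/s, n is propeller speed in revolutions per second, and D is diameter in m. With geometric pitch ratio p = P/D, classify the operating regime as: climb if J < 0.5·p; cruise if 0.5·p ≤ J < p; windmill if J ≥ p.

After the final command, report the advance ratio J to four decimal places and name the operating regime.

set_propeller: D = 2.116 m, P = 2.881 m (p = P/D = 1.361531); state ← (V=0, rpm=0)
throttle_to(2964): rpm ← 2964
set_airspeed(60.93): V ← 60.93 m/s
throttle_to(9765): rpm ← 9765
adjust_throttle(+553): rpm ← 9765 +553 = 10318
final state: V = 60.93 m/s, rpm = 10318 → n = rpm/60 = 171.966667 rev/s
J = V / (n·D) = 60.93 / (171.966667 × 2.116) = 0.167445
regime bands: climb J<0.6808 | cruise [0.6808, 1.3615) | windmill J≥1.3615
J = 0.1674 → climb

J = 0.1674, regime = climb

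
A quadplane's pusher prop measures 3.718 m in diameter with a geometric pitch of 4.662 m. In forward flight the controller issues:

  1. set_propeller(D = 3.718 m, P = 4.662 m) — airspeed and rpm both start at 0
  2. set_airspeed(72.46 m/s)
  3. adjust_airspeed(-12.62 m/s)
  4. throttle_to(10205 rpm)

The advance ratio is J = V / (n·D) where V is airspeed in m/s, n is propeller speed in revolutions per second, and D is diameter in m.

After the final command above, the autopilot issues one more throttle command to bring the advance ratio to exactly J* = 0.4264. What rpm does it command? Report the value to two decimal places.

set_propeller: D = 3.718 m, P = 4.662 m (p = P/D = 1.253900); state ← (V=0, rpm=0)
set_airspeed(72.46): V ← 72.46 m/s
adjust_airspeed(-12.62): V ← 72.46 -12.62 = 59.84 m/s
throttle_to(10205): rpm ← 10205
final state: V = 59.84 m/s, rpm = 10205 → n = rpm/60 = 170.083333 rev/s
target J* = 0.4264; solve J* = V/(n·D) for n: n = V/(J*·D) = 59.84/(0.4264 × 3.718) = 37.745484 rev/s
rpm = 60·n = 2264.729065

rpm = 2264.73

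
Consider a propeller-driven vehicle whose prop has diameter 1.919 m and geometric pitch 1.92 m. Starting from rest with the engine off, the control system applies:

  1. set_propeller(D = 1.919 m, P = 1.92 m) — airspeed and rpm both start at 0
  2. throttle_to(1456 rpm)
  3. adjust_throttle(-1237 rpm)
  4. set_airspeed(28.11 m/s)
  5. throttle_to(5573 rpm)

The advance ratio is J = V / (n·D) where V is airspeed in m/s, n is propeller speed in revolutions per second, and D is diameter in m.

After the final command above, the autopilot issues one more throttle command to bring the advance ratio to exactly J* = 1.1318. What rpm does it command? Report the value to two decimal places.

set_propeller: D = 1.919 m, P = 1.92 m (p = P/D = 1.000521); state ← (V=0, rpm=0)
throttle_to(1456): rpm ← 1456
adjust_throttle(-1237): rpm ← 1456 -1237 = 219
set_airspeed(28.11): V ← 28.11 m/s
throttle_to(5573): rpm ← 5573
final state: V = 28.11 m/s, rpm = 5573 → n = rpm/60 = 92.883333 rev/s
target J* = 1.1318; solve J* = V/(n·D) for n: n = V/(J*·D) = 28.11/(1.1318 × 1.919) = 12.942441 rev/s
rpm = 60·n = 776.546437

rpm = 776.55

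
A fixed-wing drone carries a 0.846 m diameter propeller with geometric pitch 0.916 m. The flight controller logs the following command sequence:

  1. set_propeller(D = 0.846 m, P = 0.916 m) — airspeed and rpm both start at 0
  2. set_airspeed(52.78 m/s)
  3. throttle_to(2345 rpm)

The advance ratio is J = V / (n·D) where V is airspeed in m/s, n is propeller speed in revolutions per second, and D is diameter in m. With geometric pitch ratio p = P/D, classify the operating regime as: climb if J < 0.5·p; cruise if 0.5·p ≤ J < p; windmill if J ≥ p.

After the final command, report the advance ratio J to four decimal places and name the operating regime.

J = 1.5963, regime = windmill

set_propeller: D = 0.846 m, P = 0.916 m (p = P/D = 1.082742); state ← (V=0, rpm=0)
set_airspeed(52.78): V ← 52.78 m/s
throttle_to(2345): rpm ← 2345
final state: V = 52.78 m/s, rpm = 2345 → n = rpm/60 = 39.083333 rev/s
J = V / (n·D) = 52.78 / (39.083333 × 0.846) = 1.596274
regime bands: climb J<0.5414 | cruise [0.5414, 1.0827) | windmill J≥1.0827
J = 1.5963 → windmill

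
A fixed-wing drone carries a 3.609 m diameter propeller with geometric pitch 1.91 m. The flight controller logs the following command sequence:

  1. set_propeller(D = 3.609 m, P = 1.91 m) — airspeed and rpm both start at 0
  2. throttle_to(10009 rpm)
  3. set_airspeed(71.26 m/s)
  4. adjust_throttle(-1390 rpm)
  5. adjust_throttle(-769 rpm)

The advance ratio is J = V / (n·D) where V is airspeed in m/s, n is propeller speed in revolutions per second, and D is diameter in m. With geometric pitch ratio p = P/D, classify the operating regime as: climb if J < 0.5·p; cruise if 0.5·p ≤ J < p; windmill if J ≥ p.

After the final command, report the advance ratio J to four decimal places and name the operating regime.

set_propeller: D = 3.609 m, P = 1.91 m (p = P/D = 0.529232); state ← (V=0, rpm=0)
throttle_to(10009): rpm ← 10009
set_airspeed(71.26): V ← 71.26 m/s
adjust_throttle(-1390): rpm ← 10009 -1390 = 8619
adjust_throttle(-769): rpm ← 8619 -769 = 7850
final state: V = 71.26 m/s, rpm = 7850 → n = rpm/60 = 130.833333 rev/s
J = V / (n·D) = 71.26 / (130.833333 × 3.609) = 0.150918
regime bands: climb J<0.2646 | cruise [0.2646, 0.5292) | windmill J≥0.5292
J = 0.1509 → climb

J = 0.1509, regime = climb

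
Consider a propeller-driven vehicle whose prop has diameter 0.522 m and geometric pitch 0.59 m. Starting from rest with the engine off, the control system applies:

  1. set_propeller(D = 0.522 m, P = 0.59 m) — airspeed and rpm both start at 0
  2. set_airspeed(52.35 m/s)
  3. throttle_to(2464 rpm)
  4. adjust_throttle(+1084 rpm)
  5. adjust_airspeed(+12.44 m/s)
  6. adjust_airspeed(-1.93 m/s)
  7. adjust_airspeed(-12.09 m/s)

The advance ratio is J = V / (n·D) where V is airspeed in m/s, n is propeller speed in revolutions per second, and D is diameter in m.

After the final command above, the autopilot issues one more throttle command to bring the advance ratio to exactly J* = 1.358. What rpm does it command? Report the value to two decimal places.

rpm = 4297.23

set_propeller: D = 0.522 m, P = 0.59 m (p = P/D = 1.130268); state ← (V=0, rpm=0)
set_airspeed(52.35): V ← 52.35 m/s
throttle_to(2464): rpm ← 2464
adjust_throttle(+1084): rpm ← 2464 +1084 = 3548
adjust_airspeed(+12.44): V ← 52.35 +12.44 = 64.79 m/s
adjust_airspeed(-1.93): V ← 64.79 -1.93 = 62.86 m/s
adjust_airspeed(-12.09): V ← 62.86 -12.09 = 50.77 m/s
final state: V = 50.77 m/s, rpm = 3548 → n = rpm/60 = 59.133333 rev/s
target J* = 1.358; solve J* = V/(n·D) for n: n = V/(J*·D) = 50.77/(1.358 × 0.522) = 71.620424 rev/s
rpm = 60·n = 4297.225467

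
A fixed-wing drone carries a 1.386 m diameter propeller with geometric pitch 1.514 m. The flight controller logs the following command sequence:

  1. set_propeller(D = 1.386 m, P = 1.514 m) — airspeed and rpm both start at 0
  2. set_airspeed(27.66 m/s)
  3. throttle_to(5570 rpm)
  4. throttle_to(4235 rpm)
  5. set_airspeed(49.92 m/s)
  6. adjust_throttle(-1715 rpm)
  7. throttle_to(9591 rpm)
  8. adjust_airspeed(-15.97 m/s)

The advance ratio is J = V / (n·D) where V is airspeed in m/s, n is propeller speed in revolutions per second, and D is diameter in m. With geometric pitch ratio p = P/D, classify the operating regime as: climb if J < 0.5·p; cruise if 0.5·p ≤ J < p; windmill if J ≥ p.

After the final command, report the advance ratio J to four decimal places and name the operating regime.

set_propeller: D = 1.386 m, P = 1.514 m (p = P/D = 1.092352); state ← (V=0, rpm=0)
set_airspeed(27.66): V ← 27.66 m/s
throttle_to(5570): rpm ← 5570
throttle_to(4235): rpm ← 4235
set_airspeed(49.92): V ← 49.92 m/s
adjust_throttle(-1715): rpm ← 4235 -1715 = 2520
throttle_to(9591): rpm ← 9591
adjust_airspeed(-15.97): V ← 49.92 -15.97 = 33.95 m/s
final state: V = 33.95 m/s, rpm = 9591 → n = rpm/60 = 159.850000 rev/s
J = V / (n·D) = 33.95 / (159.850000 × 1.386) = 0.153237
regime bands: climb J<0.5462 | cruise [0.5462, 1.0924) | windmill J≥1.0924
J = 0.1532 → climb

J = 0.1532, regime = climb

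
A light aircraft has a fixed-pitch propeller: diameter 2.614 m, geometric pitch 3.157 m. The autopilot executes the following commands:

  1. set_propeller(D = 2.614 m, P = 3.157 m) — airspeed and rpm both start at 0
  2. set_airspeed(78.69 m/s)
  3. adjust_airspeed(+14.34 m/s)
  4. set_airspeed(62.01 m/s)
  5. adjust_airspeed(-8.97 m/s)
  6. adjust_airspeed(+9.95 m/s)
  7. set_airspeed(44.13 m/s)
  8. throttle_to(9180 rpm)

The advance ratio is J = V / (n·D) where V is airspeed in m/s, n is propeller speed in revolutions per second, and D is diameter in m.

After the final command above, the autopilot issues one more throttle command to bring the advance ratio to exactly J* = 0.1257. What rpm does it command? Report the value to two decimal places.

set_propeller: D = 2.614 m, P = 3.157 m (p = P/D = 1.207728); state ← (V=0, rpm=0)
set_airspeed(78.69): V ← 78.69 m/s
adjust_airspeed(+14.34): V ← 78.69 +14.34 = 93.03 m/s
set_airspeed(62.01): V ← 62.01 m/s
adjust_airspeed(-8.97): V ← 62.01 -8.97 = 53.04 m/s
adjust_airspeed(+9.95): V ← 53.04 +9.95 = 62.99 m/s
set_airspeed(44.13): V ← 44.13 m/s
throttle_to(9180): rpm ← 9180
final state: V = 44.13 m/s, rpm = 9180 → n = rpm/60 = 153.000000 rev/s
target J* = 0.1257; solve J* = V/(n·D) for n: n = V/(J*·D) = 44.13/(0.1257 × 2.614) = 134.305274 rev/s
rpm = 60·n = 8058.316427

rpm = 8058.32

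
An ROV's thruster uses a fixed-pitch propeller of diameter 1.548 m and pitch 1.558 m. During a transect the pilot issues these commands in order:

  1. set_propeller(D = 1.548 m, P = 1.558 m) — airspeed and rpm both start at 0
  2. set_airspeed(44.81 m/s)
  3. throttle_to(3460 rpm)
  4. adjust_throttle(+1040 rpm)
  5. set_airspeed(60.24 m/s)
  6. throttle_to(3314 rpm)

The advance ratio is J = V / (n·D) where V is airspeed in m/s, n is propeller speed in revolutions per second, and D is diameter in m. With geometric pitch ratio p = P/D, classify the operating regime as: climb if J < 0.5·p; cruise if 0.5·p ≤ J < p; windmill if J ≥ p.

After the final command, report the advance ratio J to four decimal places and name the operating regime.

J = 0.7046, regime = cruise

set_propeller: D = 1.548 m, P = 1.558 m (p = P/D = 1.006460); state ← (V=0, rpm=0)
set_airspeed(44.81): V ← 44.81 m/s
throttle_to(3460): rpm ← 3460
adjust_throttle(+1040): rpm ← 3460 +1040 = 4500
set_airspeed(60.24): V ← 60.24 m/s
throttle_to(3314): rpm ← 3314
final state: V = 60.24 m/s, rpm = 3314 → n = rpm/60 = 55.233333 rev/s
J = V / (n·D) = 60.24 / (55.233333 × 1.548) = 0.704552
regime bands: climb J<0.5032 | cruise [0.5032, 1.0065) | windmill J≥1.0065
J = 0.7046 → cruise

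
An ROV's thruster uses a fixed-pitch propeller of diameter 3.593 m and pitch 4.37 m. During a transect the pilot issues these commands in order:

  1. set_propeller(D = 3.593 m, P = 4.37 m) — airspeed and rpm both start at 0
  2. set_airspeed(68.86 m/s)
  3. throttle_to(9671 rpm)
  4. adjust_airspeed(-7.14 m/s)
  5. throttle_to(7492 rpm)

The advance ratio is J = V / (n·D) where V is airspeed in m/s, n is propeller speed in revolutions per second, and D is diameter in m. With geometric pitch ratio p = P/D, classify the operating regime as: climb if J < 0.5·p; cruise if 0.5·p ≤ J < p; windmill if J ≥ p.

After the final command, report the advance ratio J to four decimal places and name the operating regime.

set_propeller: D = 3.593 m, P = 4.37 m (p = P/D = 1.216254); state ← (V=0, rpm=0)
set_airspeed(68.86): V ← 68.86 m/s
throttle_to(9671): rpm ← 9671
adjust_airspeed(-7.14): V ← 68.86 -7.14 = 61.72 m/s
throttle_to(7492): rpm ← 7492
final state: V = 61.72 m/s, rpm = 7492 → n = rpm/60 = 124.866667 rev/s
J = V / (n·D) = 61.72 / (124.866667 × 3.593) = 0.137570
regime bands: climb J<0.6081 | cruise [0.6081, 1.2163) | windmill J≥1.2163
J = 0.1376 → climb

J = 0.1376, regime = climb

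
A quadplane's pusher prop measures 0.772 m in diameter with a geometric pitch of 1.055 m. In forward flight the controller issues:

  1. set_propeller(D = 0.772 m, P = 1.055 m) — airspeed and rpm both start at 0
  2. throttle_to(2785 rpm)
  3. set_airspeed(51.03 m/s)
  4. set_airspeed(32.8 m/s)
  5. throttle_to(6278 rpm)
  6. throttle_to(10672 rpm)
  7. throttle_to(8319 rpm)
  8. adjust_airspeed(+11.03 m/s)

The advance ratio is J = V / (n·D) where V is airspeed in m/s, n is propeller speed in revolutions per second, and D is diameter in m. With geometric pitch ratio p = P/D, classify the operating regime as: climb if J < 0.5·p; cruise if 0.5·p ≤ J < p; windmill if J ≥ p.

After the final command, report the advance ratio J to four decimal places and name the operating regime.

J = 0.4095, regime = climb

set_propeller: D = 0.772 m, P = 1.055 m (p = P/D = 1.366580); state ← (V=0, rpm=0)
throttle_to(2785): rpm ← 2785
set_airspeed(51.03): V ← 51.03 m/s
set_airspeed(32.8): V ← 32.8 m/s
throttle_to(6278): rpm ← 6278
throttle_to(10672): rpm ← 10672
throttle_to(8319): rpm ← 8319
adjust_airspeed(+11.03): V ← 32.8 +11.03 = 43.83 m/s
final state: V = 43.83 m/s, rpm = 8319 → n = rpm/60 = 138.650000 rev/s
J = V / (n·D) = 43.83 / (138.650000 × 0.772) = 0.409482
regime bands: climb J<0.6833 | cruise [0.6833, 1.3666) | windmill J≥1.3666
J = 0.4095 → climb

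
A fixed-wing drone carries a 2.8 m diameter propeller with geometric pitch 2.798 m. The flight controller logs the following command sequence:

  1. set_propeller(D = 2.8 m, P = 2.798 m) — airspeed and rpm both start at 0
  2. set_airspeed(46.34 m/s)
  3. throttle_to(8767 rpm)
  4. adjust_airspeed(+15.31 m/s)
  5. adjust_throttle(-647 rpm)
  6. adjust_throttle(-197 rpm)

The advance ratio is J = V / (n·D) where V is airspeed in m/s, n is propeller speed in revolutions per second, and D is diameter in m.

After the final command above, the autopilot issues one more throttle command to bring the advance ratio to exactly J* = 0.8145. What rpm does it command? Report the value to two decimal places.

rpm = 1621.94

set_propeller: D = 2.8 m, P = 2.798 m (p = P/D = 0.999286); state ← (V=0, rpm=0)
set_airspeed(46.34): V ← 46.34 m/s
throttle_to(8767): rpm ← 8767
adjust_airspeed(+15.31): V ← 46.34 +15.31 = 61.65 m/s
adjust_throttle(-647): rpm ← 8767 -647 = 8120
adjust_throttle(-197): rpm ← 8120 -197 = 7923
final state: V = 61.65 m/s, rpm = 7923 → n = rpm/60 = 132.050000 rev/s
target J* = 0.8145; solve J* = V/(n·D) for n: n = V/(J*·D) = 61.65/(0.8145 × 2.8) = 27.032360 rev/s
rpm = 60·n = 1621.941594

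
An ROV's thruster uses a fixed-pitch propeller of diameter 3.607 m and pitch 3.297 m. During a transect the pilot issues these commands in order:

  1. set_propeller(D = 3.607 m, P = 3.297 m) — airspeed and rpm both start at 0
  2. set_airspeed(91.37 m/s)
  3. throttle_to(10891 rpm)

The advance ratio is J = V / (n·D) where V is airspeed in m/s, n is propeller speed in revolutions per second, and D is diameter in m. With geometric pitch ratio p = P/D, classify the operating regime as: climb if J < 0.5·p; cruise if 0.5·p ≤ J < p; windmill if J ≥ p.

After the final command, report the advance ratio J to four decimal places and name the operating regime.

J = 0.1396, regime = climb

set_propeller: D = 3.607 m, P = 3.297 m (p = P/D = 0.914056); state ← (V=0, rpm=0)
set_airspeed(91.37): V ← 91.37 m/s
throttle_to(10891): rpm ← 10891
final state: V = 91.37 m/s, rpm = 10891 → n = rpm/60 = 181.516667 rev/s
J = V / (n·D) = 91.37 / (181.516667 × 3.607) = 0.139554
regime bands: climb J<0.4570 | cruise [0.4570, 0.9141) | windmill J≥0.9141
J = 0.1396 → climb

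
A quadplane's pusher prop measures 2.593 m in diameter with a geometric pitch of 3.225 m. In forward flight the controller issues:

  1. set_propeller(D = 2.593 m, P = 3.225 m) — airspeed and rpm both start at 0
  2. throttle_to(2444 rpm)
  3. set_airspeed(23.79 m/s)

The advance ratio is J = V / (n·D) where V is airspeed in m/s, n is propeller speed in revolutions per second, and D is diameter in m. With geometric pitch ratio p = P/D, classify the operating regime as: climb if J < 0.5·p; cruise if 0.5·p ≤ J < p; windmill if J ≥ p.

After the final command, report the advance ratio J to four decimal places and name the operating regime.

set_propeller: D = 2.593 m, P = 3.225 m (p = P/D = 1.243733); state ← (V=0, rpm=0)
throttle_to(2444): rpm ← 2444
set_airspeed(23.79): V ← 23.79 m/s
final state: V = 23.79 m/s, rpm = 2444 → n = rpm/60 = 40.733333 rev/s
J = V / (n·D) = 23.79 / (40.733333 × 2.593) = 0.225238
regime bands: climb J<0.6219 | cruise [0.6219, 1.2437) | windmill J≥1.2437
J = 0.2252 → climb

J = 0.2252, regime = climb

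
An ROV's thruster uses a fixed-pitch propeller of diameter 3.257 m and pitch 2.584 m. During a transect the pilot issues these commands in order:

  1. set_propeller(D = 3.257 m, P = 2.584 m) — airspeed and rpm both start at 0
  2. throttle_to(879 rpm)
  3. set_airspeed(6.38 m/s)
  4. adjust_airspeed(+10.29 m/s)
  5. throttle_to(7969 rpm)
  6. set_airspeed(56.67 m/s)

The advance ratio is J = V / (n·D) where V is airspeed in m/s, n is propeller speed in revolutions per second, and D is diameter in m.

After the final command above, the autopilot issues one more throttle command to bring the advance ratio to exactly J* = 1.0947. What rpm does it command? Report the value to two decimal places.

rpm = 953.66

set_propeller: D = 3.257 m, P = 2.584 m (p = P/D = 0.793368); state ← (V=0, rpm=0)
throttle_to(879): rpm ← 879
set_airspeed(6.38): V ← 6.38 m/s
adjust_airspeed(+10.29): V ← 6.38 +10.29 = 16.67 m/s
throttle_to(7969): rpm ← 7969
set_airspeed(56.67): V ← 56.67 m/s
final state: V = 56.67 m/s, rpm = 7969 → n = rpm/60 = 132.816667 rev/s
target J* = 1.0947; solve J* = V/(n·D) for n: n = V/(J*·D) = 56.67/(1.0947 × 3.257) = 15.894261 rev/s
rpm = 60·n = 953.655651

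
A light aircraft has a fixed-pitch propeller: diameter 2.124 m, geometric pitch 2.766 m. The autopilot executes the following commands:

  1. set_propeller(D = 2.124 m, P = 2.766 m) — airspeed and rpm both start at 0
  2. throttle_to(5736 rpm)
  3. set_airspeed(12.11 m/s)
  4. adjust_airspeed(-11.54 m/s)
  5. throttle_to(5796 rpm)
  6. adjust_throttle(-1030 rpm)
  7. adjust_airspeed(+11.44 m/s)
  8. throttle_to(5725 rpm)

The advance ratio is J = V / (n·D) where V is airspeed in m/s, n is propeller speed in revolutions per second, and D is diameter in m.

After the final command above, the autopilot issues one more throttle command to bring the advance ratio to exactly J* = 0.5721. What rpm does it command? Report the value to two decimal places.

rpm = 593.02

set_propeller: D = 2.124 m, P = 2.766 m (p = P/D = 1.302260); state ← (V=0, rpm=0)
throttle_to(5736): rpm ← 5736
set_airspeed(12.11): V ← 12.11 m/s
adjust_airspeed(-11.54): V ← 12.11 -11.54 = 0.57 m/s
throttle_to(5796): rpm ← 5796
adjust_throttle(-1030): rpm ← 5796 -1030 = 4766
adjust_airspeed(+11.44): V ← 0.57 +11.44 = 12.01 m/s
throttle_to(5725): rpm ← 5725
final state: V = 12.01 m/s, rpm = 5725 → n = rpm/60 = 95.416667 rev/s
target J* = 0.5721; solve J* = V/(n·D) for n: n = V/(J*·D) = 12.01/(0.5721 × 2.124) = 9.883632 rev/s
rpm = 60·n = 593.017893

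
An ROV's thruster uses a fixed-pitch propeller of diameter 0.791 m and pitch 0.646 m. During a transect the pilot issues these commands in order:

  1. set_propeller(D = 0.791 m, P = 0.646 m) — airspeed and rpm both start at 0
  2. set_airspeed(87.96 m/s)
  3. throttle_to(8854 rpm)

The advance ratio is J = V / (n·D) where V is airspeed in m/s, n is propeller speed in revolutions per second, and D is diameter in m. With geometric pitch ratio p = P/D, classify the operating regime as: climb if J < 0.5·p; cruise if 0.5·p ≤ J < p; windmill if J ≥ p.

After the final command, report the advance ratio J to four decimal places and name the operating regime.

set_propeller: D = 0.791 m, P = 0.646 m (p = P/D = 0.816688); state ← (V=0, rpm=0)
set_airspeed(87.96): V ← 87.96 m/s
throttle_to(8854): rpm ← 8854
final state: V = 87.96 m/s, rpm = 8854 → n = rpm/60 = 147.566667 rev/s
J = V / (n·D) = 87.96 / (147.566667 × 0.791) = 0.753565
regime bands: climb J<0.4083 | cruise [0.4083, 0.8167) | windmill J≥0.8167
J = 0.7536 → cruise

J = 0.7536, regime = cruise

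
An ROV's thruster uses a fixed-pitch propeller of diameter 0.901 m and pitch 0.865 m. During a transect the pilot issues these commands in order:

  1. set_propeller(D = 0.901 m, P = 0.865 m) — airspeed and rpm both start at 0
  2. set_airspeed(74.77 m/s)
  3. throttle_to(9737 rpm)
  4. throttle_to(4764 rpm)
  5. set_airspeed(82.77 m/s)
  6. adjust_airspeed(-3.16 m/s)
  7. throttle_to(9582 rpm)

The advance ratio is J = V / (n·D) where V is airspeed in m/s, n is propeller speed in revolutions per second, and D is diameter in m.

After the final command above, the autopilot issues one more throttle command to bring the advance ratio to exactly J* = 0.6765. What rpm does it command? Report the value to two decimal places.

rpm = 7836.57

set_propeller: D = 0.901 m, P = 0.865 m (p = P/D = 0.960044); state ← (V=0, rpm=0)
set_airspeed(74.77): V ← 74.77 m/s
throttle_to(9737): rpm ← 9737
throttle_to(4764): rpm ← 4764
set_airspeed(82.77): V ← 82.77 m/s
adjust_airspeed(-3.16): V ← 82.77 -3.16 = 79.61 m/s
throttle_to(9582): rpm ← 9582
final state: V = 79.61 m/s, rpm = 9582 → n = rpm/60 = 159.700000 rev/s
target J* = 0.6765; solve J* = V/(n·D) for n: n = V/(J*·D) = 79.61/(0.6765 × 0.901) = 130.609580 rev/s
rpm = 60·n = 7836.574784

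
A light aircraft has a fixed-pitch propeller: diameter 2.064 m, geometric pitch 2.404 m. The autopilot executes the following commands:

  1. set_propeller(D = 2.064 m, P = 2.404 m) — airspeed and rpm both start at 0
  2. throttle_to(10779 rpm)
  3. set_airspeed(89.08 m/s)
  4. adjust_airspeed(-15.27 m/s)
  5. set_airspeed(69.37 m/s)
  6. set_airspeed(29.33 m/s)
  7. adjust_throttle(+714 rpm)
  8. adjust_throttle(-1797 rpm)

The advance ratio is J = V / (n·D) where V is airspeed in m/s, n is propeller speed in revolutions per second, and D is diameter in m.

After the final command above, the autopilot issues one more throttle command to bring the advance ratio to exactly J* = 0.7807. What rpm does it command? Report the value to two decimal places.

set_propeller: D = 2.064 m, P = 2.404 m (p = P/D = 1.164729); state ← (V=0, rpm=0)
throttle_to(10779): rpm ← 10779
set_airspeed(89.08): V ← 89.08 m/s
adjust_airspeed(-15.27): V ← 89.08 -15.27 = 73.81 m/s
set_airspeed(69.37): V ← 69.37 m/s
set_airspeed(29.33): V ← 29.33 m/s
adjust_throttle(+714): rpm ← 10779 +714 = 11493
adjust_throttle(-1797): rpm ← 11493 -1797 = 9696
final state: V = 29.33 m/s, rpm = 9696 → n = rpm/60 = 161.600000 rev/s
target J* = 0.7807; solve J* = V/(n·D) for n: n = V/(J*·D) = 29.33/(0.7807 × 2.064) = 18.201961 rev/s
rpm = 60·n = 1092.117688

rpm = 1092.12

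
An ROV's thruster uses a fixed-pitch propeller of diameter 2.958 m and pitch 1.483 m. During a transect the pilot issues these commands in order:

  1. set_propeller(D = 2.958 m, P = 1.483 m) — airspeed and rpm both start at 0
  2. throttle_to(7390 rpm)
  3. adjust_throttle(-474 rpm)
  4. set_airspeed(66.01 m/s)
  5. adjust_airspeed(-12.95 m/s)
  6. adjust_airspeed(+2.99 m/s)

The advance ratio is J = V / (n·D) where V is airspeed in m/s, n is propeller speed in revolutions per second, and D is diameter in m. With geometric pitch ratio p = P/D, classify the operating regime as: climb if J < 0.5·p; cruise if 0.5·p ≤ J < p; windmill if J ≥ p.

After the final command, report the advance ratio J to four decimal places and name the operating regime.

J = 0.1644, regime = climb

set_propeller: D = 2.958 m, P = 1.483 m (p = P/D = 0.501352); state ← (V=0, rpm=0)
throttle_to(7390): rpm ← 7390
adjust_throttle(-474): rpm ← 7390 -474 = 6916
set_airspeed(66.01): V ← 66.01 m/s
adjust_airspeed(-12.95): V ← 66.01 -12.95 = 53.06 m/s
adjust_airspeed(+2.99): V ← 53.06 +2.99 = 56.05 m/s
final state: V = 56.05 m/s, rpm = 6916 → n = rpm/60 = 115.266667 rev/s
J = V / (n·D) = 56.05 / (115.266667 × 2.958) = 0.164389
regime bands: climb J<0.2507 | cruise [0.2507, 0.5014) | windmill J≥0.5014
J = 0.1644 → climb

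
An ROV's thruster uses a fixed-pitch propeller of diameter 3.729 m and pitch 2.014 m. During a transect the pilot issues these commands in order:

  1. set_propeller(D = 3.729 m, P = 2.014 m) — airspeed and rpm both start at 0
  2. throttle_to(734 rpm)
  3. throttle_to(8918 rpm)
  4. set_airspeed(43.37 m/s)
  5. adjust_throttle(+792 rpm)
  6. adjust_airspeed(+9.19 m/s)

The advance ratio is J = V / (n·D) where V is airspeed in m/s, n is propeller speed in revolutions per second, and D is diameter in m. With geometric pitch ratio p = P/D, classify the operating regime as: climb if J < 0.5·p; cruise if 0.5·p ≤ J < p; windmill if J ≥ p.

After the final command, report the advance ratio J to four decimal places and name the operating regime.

J = 0.0871, regime = climb

set_propeller: D = 3.729 m, P = 2.014 m (p = P/D = 0.540091); state ← (V=0, rpm=0)
throttle_to(734): rpm ← 734
throttle_to(8918): rpm ← 8918
set_airspeed(43.37): V ← 43.37 m/s
adjust_throttle(+792): rpm ← 8918 +792 = 9710
adjust_airspeed(+9.19): V ← 43.37 +9.19 = 52.56 m/s
final state: V = 52.56 m/s, rpm = 9710 → n = rpm/60 = 161.833333 rev/s
J = V / (n·D) = 52.56 / (161.833333 × 3.729) = 0.087095
regime bands: climb J<0.2700 | cruise [0.2700, 0.5401) | windmill J≥0.5401
J = 0.0871 → climb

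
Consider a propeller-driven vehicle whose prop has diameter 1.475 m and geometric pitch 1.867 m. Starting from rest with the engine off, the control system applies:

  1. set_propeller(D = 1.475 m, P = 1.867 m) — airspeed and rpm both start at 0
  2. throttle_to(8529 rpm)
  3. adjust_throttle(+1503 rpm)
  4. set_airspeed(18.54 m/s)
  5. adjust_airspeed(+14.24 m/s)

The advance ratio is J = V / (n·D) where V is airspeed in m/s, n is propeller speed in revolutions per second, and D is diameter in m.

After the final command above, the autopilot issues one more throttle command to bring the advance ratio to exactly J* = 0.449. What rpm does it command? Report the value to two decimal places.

set_propeller: D = 1.475 m, P = 1.867 m (p = P/D = 1.265763); state ← (V=0, rpm=0)
throttle_to(8529): rpm ← 8529
adjust_throttle(+1503): rpm ← 8529 +1503 = 10032
set_airspeed(18.54): V ← 18.54 m/s
adjust_airspeed(+14.24): V ← 18.54 +14.24 = 32.78 m/s
final state: V = 32.78 m/s, rpm = 10032 → n = rpm/60 = 167.200000 rev/s
target J* = 0.449; solve J* = V/(n·D) for n: n = V/(J*·D) = 32.78/(0.449 × 1.475) = 49.496055 rev/s
rpm = 60·n = 2969.763316

rpm = 2969.76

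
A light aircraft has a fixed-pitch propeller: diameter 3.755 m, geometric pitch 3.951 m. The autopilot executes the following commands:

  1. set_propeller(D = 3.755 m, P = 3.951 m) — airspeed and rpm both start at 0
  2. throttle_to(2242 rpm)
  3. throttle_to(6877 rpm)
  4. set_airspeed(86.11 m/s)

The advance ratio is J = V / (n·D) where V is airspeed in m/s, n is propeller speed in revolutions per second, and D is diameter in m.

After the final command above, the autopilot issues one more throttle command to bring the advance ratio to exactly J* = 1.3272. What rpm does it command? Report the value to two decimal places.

set_propeller: D = 3.755 m, P = 3.951 m (p = P/D = 1.052197); state ← (V=0, rpm=0)
throttle_to(2242): rpm ← 2242
throttle_to(6877): rpm ← 6877
set_airspeed(86.11): V ← 86.11 m/s
final state: V = 86.11 m/s, rpm = 6877 → n = rpm/60 = 114.616667 rev/s
target J* = 1.3272; solve J* = V/(n·D) for n: n = V/(J*·D) = 86.11/(1.3272 × 3.755) = 17.278549 rev/s
rpm = 60·n = 1036.712954

rpm = 1036.71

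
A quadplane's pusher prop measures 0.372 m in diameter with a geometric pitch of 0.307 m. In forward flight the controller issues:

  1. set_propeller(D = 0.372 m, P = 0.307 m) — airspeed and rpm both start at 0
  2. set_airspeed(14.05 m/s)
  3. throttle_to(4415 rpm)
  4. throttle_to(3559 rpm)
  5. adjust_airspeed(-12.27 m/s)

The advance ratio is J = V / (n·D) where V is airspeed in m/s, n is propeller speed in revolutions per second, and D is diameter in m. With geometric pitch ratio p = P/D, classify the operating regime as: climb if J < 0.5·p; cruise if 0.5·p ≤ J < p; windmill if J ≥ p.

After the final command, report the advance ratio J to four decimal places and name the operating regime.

J = 0.0807, regime = climb

set_propeller: D = 0.372 m, P = 0.307 m (p = P/D = 0.825269); state ← (V=0, rpm=0)
set_airspeed(14.05): V ← 14.05 m/s
throttle_to(4415): rpm ← 4415
throttle_to(3559): rpm ← 3559
adjust_airspeed(-12.27): V ← 14.05 -12.27 = 1.78 m/s
final state: V = 1.78 m/s, rpm = 3559 → n = rpm/60 = 59.316667 rev/s
J = V / (n·D) = 1.78 / (59.316667 × 0.372) = 0.080668
regime bands: climb J<0.4126 | cruise [0.4126, 0.8253) | windmill J≥0.8253
J = 0.0807 → climb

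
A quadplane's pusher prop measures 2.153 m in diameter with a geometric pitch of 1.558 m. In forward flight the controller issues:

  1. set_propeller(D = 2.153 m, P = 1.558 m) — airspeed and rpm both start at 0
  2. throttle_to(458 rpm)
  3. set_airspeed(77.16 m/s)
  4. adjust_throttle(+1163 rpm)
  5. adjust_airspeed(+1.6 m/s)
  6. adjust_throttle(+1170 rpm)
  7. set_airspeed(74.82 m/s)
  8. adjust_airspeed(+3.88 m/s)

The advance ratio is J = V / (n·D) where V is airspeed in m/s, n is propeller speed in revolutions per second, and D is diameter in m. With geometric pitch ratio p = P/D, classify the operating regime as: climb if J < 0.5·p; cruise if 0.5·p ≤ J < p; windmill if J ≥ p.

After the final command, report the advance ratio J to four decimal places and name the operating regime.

set_propeller: D = 2.153 m, P = 1.558 m (p = P/D = 0.723641); state ← (V=0, rpm=0)
throttle_to(458): rpm ← 458
set_airspeed(77.16): V ← 77.16 m/s
adjust_throttle(+1163): rpm ← 458 +1163 = 1621
adjust_airspeed(+1.6): V ← 77.16 +1.6 = 78.76 m/s
adjust_throttle(+1170): rpm ← 1621 +1170 = 2791
set_airspeed(74.82): V ← 74.82 m/s
adjust_airspeed(+3.88): V ← 74.82 +3.88 = 78.7 m/s
final state: V = 78.7 m/s, rpm = 2791 → n = rpm/60 = 46.516667 rev/s
J = V / (n·D) = 78.7 / (46.516667 × 2.153) = 0.785818
regime bands: climb J<0.3618 | cruise [0.3618, 0.7236) | windmill J≥0.7236
J = 0.7858 → windmill

J = 0.7858, regime = windmill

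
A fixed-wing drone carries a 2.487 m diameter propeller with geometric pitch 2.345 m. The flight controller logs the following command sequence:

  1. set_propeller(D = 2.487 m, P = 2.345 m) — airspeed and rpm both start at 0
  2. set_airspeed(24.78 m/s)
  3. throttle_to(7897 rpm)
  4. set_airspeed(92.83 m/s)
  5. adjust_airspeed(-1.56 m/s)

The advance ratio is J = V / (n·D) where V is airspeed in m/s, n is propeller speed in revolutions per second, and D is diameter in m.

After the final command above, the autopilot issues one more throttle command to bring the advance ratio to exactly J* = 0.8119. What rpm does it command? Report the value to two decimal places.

rpm = 2712.07

set_propeller: D = 2.487 m, P = 2.345 m (p = P/D = 0.942903); state ← (V=0, rpm=0)
set_airspeed(24.78): V ← 24.78 m/s
throttle_to(7897): rpm ← 7897
set_airspeed(92.83): V ← 92.83 m/s
adjust_airspeed(-1.56): V ← 92.83 -1.56 = 91.27 m/s
final state: V = 91.27 m/s, rpm = 7897 → n = rpm/60 = 131.616667 rev/s
target J* = 0.8119; solve J* = V/(n·D) for n: n = V/(J*·D) = 91.27/(0.8119 × 2.487) = 45.201175 rev/s
rpm = 60·n = 2712.070497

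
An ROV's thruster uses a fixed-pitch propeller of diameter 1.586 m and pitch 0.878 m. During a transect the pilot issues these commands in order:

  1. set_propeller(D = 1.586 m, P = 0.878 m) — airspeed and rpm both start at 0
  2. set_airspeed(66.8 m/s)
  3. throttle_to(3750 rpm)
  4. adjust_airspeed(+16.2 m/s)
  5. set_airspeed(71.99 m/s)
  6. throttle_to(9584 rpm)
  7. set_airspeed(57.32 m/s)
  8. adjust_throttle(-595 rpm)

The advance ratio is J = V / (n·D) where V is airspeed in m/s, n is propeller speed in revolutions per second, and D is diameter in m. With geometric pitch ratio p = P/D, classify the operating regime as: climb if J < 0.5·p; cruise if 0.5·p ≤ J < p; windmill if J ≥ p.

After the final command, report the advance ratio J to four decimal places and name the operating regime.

J = 0.2412, regime = climb

set_propeller: D = 1.586 m, P = 0.878 m (p = P/D = 0.553594); state ← (V=0, rpm=0)
set_airspeed(66.8): V ← 66.8 m/s
throttle_to(3750): rpm ← 3750
adjust_airspeed(+16.2): V ← 66.8 +16.2 = 83 m/s
set_airspeed(71.99): V ← 71.99 m/s
throttle_to(9584): rpm ← 9584
set_airspeed(57.32): V ← 57.32 m/s
adjust_throttle(-595): rpm ← 9584 -595 = 8989
final state: V = 57.32 m/s, rpm = 8989 → n = rpm/60 = 149.816667 rev/s
J = V / (n·D) = 57.32 / (149.816667 × 1.586) = 0.241236
regime bands: climb J<0.2768 | cruise [0.2768, 0.5536) | windmill J≥0.5536
J = 0.2412 → climb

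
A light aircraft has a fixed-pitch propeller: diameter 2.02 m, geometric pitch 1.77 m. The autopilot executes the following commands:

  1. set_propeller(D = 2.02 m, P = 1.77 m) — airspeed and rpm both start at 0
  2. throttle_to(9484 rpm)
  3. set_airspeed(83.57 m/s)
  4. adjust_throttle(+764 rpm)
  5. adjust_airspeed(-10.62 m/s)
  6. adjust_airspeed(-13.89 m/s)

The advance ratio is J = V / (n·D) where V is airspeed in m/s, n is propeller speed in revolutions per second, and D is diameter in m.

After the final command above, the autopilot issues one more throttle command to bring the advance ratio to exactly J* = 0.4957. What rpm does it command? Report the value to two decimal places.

rpm = 3538.95

set_propeller: D = 2.02 m, P = 1.77 m (p = P/D = 0.876238); state ← (V=0, rpm=0)
throttle_to(9484): rpm ← 9484
set_airspeed(83.57): V ← 83.57 m/s
adjust_throttle(+764): rpm ← 9484 +764 = 10248
adjust_airspeed(-10.62): V ← 83.57 -10.62 = 72.95 m/s
adjust_airspeed(-13.89): V ← 72.95 -13.89 = 59.06 m/s
final state: V = 59.06 m/s, rpm = 10248 → n = rpm/60 = 170.800000 rev/s
target J* = 0.4957; solve J* = V/(n·D) for n: n = V/(J*·D) = 59.06/(0.4957 × 2.02) = 58.982497 rev/s
rpm = 60·n = 3538.949820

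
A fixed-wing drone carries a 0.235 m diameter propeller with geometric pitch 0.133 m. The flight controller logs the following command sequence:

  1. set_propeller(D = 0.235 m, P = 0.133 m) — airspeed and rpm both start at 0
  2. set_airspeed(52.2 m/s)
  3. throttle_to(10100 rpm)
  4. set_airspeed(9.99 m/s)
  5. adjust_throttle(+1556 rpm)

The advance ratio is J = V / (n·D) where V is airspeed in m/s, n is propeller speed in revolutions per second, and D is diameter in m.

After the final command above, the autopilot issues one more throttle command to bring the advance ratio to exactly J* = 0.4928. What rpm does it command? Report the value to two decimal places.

rpm = 5175.81

set_propeller: D = 0.235 m, P = 0.133 m (p = P/D = 0.565957); state ← (V=0, rpm=0)
set_airspeed(52.2): V ← 52.2 m/s
throttle_to(10100): rpm ← 10100
set_airspeed(9.99): V ← 9.99 m/s
adjust_throttle(+1556): rpm ← 10100 +1556 = 11656
final state: V = 9.99 m/s, rpm = 11656 → n = rpm/60 = 194.266667 rev/s
target J* = 0.4928; solve J* = V/(n·D) for n: n = V/(J*·D) = 9.99/(0.4928 × 0.235) = 86.263471 rev/s
rpm = 60·n = 5175.808234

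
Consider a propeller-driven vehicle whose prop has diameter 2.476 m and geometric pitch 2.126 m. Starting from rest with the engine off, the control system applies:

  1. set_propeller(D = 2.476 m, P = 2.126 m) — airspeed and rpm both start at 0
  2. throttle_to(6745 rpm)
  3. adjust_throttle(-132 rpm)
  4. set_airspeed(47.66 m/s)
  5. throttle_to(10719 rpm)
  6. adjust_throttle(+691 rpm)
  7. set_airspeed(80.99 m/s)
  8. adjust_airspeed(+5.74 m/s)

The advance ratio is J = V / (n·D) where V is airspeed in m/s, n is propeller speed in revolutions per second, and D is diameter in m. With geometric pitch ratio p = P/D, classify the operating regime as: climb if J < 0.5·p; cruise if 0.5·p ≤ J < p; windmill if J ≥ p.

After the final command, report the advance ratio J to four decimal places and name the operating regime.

J = 0.1842, regime = climb

set_propeller: D = 2.476 m, P = 2.126 m (p = P/D = 0.858643); state ← (V=0, rpm=0)
throttle_to(6745): rpm ← 6745
adjust_throttle(-132): rpm ← 6745 -132 = 6613
set_airspeed(47.66): V ← 47.66 m/s
throttle_to(10719): rpm ← 10719
adjust_throttle(+691): rpm ← 10719 +691 = 11410
set_airspeed(80.99): V ← 80.99 m/s
adjust_airspeed(+5.74): V ← 80.99 +5.74 = 86.73 m/s
final state: V = 86.73 m/s, rpm = 11410 → n = rpm/60 = 190.166667 rev/s
J = V / (n·D) = 86.73 / (190.166667 × 2.476) = 0.184198
regime bands: climb J<0.4293 | cruise [0.4293, 0.8586) | windmill J≥0.8586
J = 0.1842 → climb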